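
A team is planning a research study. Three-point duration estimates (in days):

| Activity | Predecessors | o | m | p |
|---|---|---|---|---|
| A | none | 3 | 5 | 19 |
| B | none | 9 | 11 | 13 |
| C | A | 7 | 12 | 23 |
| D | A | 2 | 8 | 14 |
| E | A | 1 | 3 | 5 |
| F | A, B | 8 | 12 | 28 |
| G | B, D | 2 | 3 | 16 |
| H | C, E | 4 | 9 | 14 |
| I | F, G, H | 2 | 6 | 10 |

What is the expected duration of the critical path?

35 days

te_A = (3 + 4·5 + 19)/6 = 42/6 = 7
te_B = (9 + 4·11 + 13)/6 = 66/6 = 11
te_C = (7 + 4·12 + 23)/6 = 78/6 = 13
te_D = (2 + 4·8 + 14)/6 = 48/6 = 8
te_E = (1 + 4·3 + 5)/6 = 18/6 = 3
te_F = (8 + 4·12 + 28)/6 = 84/6 = 14
te_G = (2 + 4·3 + 16)/6 = 30/6 = 5
te_H = (4 + 4·9 + 14)/6 = 54/6 = 9
te_I = (2 + 4·6 + 10)/6 = 36/6 = 6

Forward pass:
ES_A = 0; EF_A = 7
ES_B = 0; EF_B = 11
ES_C = 7; EF_C = 7+13 = 20
ES_D = 7; EF_D = 7+8 = 15
ES_E = 7; EF_E = 7+3 = 10
ES_F = max(EF_A=7, EF_B=11) = 11; EF_F = 11+14 = 25
ES_G = max(EF_B=11, EF_D=15) = 15; EF_G = 15+5 = 20
ES_H = max(EF_C=20, EF_E=10) = 20; EF_H = 20+9 = 29
ES_I = max(EF_F=25, EF_G=20, EF_H=29) = 29; EF_I = 29+6 = 35
Expected project duration μ = 35 days. Critical path: A → C → H → I.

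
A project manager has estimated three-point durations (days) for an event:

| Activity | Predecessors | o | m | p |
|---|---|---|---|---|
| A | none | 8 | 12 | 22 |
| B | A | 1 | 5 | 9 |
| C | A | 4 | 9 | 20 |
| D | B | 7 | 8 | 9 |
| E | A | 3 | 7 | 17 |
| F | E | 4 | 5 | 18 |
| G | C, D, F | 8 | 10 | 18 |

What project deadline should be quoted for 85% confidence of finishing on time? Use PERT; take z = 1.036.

te_A = (8 + 4·12 + 22)/6 = 78/6 = 13; σ²_A = ((22−8)/6)² = 5.444
te_B = (1 + 4·5 + 9)/6 = 30/6 = 5; σ²_B = ((9−1)/6)² = 1.778
te_C = (4 + 4·9 + 20)/6 = 60/6 = 10; σ²_C = ((20−4)/6)² = 7.111
te_D = (7 + 4·8 + 9)/6 = 48/6 = 8; σ²_D = ((9−7)/6)² = 0.111
te_E = (3 + 4·7 + 17)/6 = 48/6 = 8; σ²_E = ((17−3)/6)² = 5.444
te_F = (4 + 4·5 + 18)/6 = 42/6 = 7; σ²_F = ((18−4)/6)² = 5.444
te_G = (8 + 4·10 + 18)/6 = 66/6 = 11; σ²_G = ((18−8)/6)² = 2.778

Forward pass:
ES_A = 0; EF_A = 13
ES_B = 13; EF_B = 13+5 = 18
ES_C = 13; EF_C = 13+10 = 23
ES_D = 18; EF_D = 18+8 = 26
ES_E = 13; EF_E = 13+8 = 21
ES_F = 21; EF_F = 21+7 = 28
ES_G = max(EF_C=23, EF_D=26, EF_F=28) = 28; EF_G = 28+11 = 39
Expected project duration μ = 39 days. Critical path: A → E → F → G.

Variance along critical path = 5.444 + 5.444 + 5.444 + 2.778 = 19.111; σ = 4.372 days.
D = μ + z·σ = 39 + 1.036·4.372 = 43.5 days

43.5 days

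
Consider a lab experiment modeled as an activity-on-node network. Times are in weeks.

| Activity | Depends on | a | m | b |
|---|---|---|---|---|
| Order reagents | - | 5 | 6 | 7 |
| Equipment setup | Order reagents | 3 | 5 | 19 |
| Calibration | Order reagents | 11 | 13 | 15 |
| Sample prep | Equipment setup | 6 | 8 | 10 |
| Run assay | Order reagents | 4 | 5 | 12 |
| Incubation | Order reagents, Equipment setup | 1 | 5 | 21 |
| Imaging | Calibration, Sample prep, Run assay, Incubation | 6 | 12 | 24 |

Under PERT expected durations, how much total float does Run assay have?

te_Order reagents = (5 + 4·6 + 7)/6 = 36/6 = 6
te_Equipment setup = (3 + 4·5 + 19)/6 = 42/6 = 7
te_Calibration = (11 + 4·13 + 15)/6 = 78/6 = 13
te_Sample prep = (6 + 4·8 + 10)/6 = 48/6 = 8
te_Run assay = (4 + 4·5 + 12)/6 = 36/6 = 6
te_Incubation = (1 + 4·5 + 21)/6 = 42/6 = 7
te_Imaging = (6 + 4·12 + 24)/6 = 78/6 = 13

Forward pass:
ES_Order reagents = 0; EF_Order reagents = 6
ES_Equipment setup = 6; EF_Equipment setup = 6+7 = 13
ES_Calibration = 6; EF_Calibration = 6+13 = 19
ES_Sample prep = 13; EF_Sample prep = 13+8 = 21
ES_Run assay = 6; EF_Run assay = 6+6 = 12
ES_Incubation = max(EF_Order reagents=6, EF_Equipment setup=13) = 13; EF_Incubation = 13+7 = 20
ES_Imaging = max(EF_Calibration=19, EF_Sample prep=21, EF_Run assay=12, EF_Incubation=20) = 21; EF_Imaging = 21+13 = 34
Expected project duration μ = 34 weeks. Critical path: Order reagents → Equipment setup → Sample prep → Imaging.

Backward pass:
LF_Imaging = 34; LS_Imaging = 34−13 = 21
LF_Incubation = LS_Imaging = 21; LS_Incubation = 21−7 = 14
LF_Run assay = LS_Imaging = 21; LS_Run assay = 21−6 = 15
LF_Sample prep = LS_Imaging = 21; LS_Sample prep = 21−8 = 13
LF_Calibration = LS_Imaging = 21; LS_Calibration = 21−13 = 8
LF_Equipment setup = min(LS_Sample prep=13, LS_Incubation=14) = 13; LS_Equipment setup = 13−7 = 6
LF_Order reagents = min(LS_Equipment setup=6, LS_Calibration=8, LS_Run assay=15, LS_Incubation=14) = 6; LS_Order reagents = 6−6 = 0
Slack_Run assay = LS_Run assay − ES_Run assay = 15 − 6 = 9

9 weeks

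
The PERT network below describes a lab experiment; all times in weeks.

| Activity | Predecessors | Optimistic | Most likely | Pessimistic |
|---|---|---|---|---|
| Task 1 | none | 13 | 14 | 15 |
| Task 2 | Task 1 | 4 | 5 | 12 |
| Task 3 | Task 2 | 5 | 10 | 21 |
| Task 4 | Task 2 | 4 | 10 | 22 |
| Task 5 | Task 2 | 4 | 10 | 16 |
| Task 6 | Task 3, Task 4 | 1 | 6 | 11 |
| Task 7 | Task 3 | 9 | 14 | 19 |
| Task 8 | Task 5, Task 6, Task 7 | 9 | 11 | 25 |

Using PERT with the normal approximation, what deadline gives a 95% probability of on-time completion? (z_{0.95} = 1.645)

65.1 weeks

te_Task 1 = (13 + 4·14 + 15)/6 = 84/6 = 14; σ²_Task 1 = ((15−13)/6)² = 0.111
te_Task 2 = (4 + 4·5 + 12)/6 = 36/6 = 6; σ²_Task 2 = ((12−4)/6)² = 1.778
te_Task 3 = (5 + 4·10 + 21)/6 = 66/6 = 11; σ²_Task 3 = ((21−5)/6)² = 7.111
te_Task 4 = (4 + 4·10 + 22)/6 = 66/6 = 11; σ²_Task 4 = ((22−4)/6)² = 9.000
te_Task 5 = (4 + 4·10 + 16)/6 = 60/6 = 10; σ²_Task 5 = ((16−4)/6)² = 4.000
te_Task 6 = (1 + 4·6 + 11)/6 = 36/6 = 6; σ²_Task 6 = ((11−1)/6)² = 2.778
te_Task 7 = (9 + 4·14 + 19)/6 = 84/6 = 14; σ²_Task 7 = ((19−9)/6)² = 2.778
te_Task 8 = (9 + 4·11 + 25)/6 = 78/6 = 13; σ²_Task 8 = ((25−9)/6)² = 7.111

Forward pass:
ES_Task 1 = 0; EF_Task 1 = 14
ES_Task 2 = 14; EF_Task 2 = 14+6 = 20
ES_Task 3 = 20; EF_Task 3 = 20+11 = 31
ES_Task 4 = 20; EF_Task 4 = 20+11 = 31
ES_Task 5 = 20; EF_Task 5 = 20+10 = 30
ES_Task 6 = max(EF_Task 3=31, EF_Task 4=31) = 31; EF_Task 6 = 31+6 = 37
ES_Task 7 = 31; EF_Task 7 = 31+14 = 45
ES_Task 8 = max(EF_Task 5=30, EF_Task 6=37, EF_Task 7=45) = 45; EF_Task 8 = 45+13 = 58
Expected project duration μ = 58 weeks. Critical path: Task 1 → Task 2 → Task 3 → Task 7 → Task 8.

Variance along critical path = 0.111 + 1.778 + 7.111 + 2.778 + 7.111 = 18.889; σ = 4.346 weeks.
D = μ + z·σ = 58 + 1.645·4.346 = 65.1 weeks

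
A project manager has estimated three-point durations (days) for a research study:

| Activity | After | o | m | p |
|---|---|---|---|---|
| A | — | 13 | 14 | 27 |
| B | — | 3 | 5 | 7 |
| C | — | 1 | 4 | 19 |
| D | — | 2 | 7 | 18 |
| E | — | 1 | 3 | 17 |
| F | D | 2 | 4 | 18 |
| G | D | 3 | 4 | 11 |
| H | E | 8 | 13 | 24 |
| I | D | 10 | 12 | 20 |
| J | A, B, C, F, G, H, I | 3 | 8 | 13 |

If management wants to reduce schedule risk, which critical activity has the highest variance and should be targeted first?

te_A = (13 + 4·14 + 27)/6 = 96/6 = 16; σ²_A = ((27−13)/6)² = 5.444
te_B = (3 + 4·5 + 7)/6 = 30/6 = 5; σ²_B = ((7−3)/6)² = 0.444
te_C = (1 + 4·4 + 19)/6 = 36/6 = 6; σ²_C = ((19−1)/6)² = 9.000
te_D = (2 + 4·7 + 18)/6 = 48/6 = 8; σ²_D = ((18−2)/6)² = 7.111
te_E = (1 + 4·3 + 17)/6 = 30/6 = 5; σ²_E = ((17−1)/6)² = 7.111
te_F = (2 + 4·4 + 18)/6 = 36/6 = 6; σ²_F = ((18−2)/6)² = 7.111
te_G = (3 + 4·4 + 11)/6 = 30/6 = 5; σ²_G = ((11−3)/6)² = 1.778
te_H = (8 + 4·13 + 24)/6 = 84/6 = 14; σ²_H = ((24−8)/6)² = 7.111
te_I = (10 + 4·12 + 20)/6 = 78/6 = 13; σ²_I = ((20−10)/6)² = 2.778
te_J = (3 + 4·8 + 13)/6 = 48/6 = 8; σ²_J = ((13−3)/6)² = 2.778

Forward pass:
ES_A = 0; EF_A = 16
ES_B = 0; EF_B = 5
ES_C = 0; EF_C = 6
ES_D = 0; EF_D = 8
ES_E = 0; EF_E = 5
ES_F = 8; EF_F = 8+6 = 14
ES_G = 8; EF_G = 8+5 = 13
ES_H = 5; EF_H = 5+14 = 19
ES_I = 8; EF_I = 8+13 = 21
ES_J = max(EF_A=16, EF_B=5, EF_C=6, EF_F=14, EF_G=13, EF_H=19, EF_I=21) = 21; EF_J = 21+8 = 29
Expected project duration μ = 29 days. Critical path: D → I → J.

Variances on critical path: σ²_D=7.111, σ²_I=2.778, σ²_J=2.778.
Largest is σ²_D = 7.111.

D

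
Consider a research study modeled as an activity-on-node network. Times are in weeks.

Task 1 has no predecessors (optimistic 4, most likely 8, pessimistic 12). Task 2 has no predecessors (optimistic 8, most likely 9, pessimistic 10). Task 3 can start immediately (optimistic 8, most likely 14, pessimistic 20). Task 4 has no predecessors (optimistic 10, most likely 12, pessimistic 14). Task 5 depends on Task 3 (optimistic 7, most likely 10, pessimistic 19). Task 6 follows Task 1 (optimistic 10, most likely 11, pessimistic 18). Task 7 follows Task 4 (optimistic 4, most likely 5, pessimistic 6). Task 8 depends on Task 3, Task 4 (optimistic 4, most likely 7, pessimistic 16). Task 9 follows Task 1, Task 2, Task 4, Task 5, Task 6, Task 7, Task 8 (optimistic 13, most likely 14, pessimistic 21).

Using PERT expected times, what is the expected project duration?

te_Task 1 = (4 + 4·8 + 12)/6 = 48/6 = 8
te_Task 2 = (8 + 4·9 + 10)/6 = 54/6 = 9
te_Task 3 = (8 + 4·14 + 20)/6 = 84/6 = 14
te_Task 4 = (10 + 4·12 + 14)/6 = 72/6 = 12
te_Task 5 = (7 + 4·10 + 19)/6 = 66/6 = 11
te_Task 6 = (10 + 4·11 + 18)/6 = 72/6 = 12
te_Task 7 = (4 + 4·5 + 6)/6 = 30/6 = 5
te_Task 8 = (4 + 4·7 + 16)/6 = 48/6 = 8
te_Task 9 = (13 + 4·14 + 21)/6 = 90/6 = 15

Forward pass:
ES_Task 1 = 0; EF_Task 1 = 8
ES_Task 2 = 0; EF_Task 2 = 9
ES_Task 3 = 0; EF_Task 3 = 14
ES_Task 4 = 0; EF_Task 4 = 12
ES_Task 5 = 14; EF_Task 5 = 14+11 = 25
ES_Task 6 = 8; EF_Task 6 = 8+12 = 20
ES_Task 7 = 12; EF_Task 7 = 12+5 = 17
ES_Task 8 = max(EF_Task 3=14, EF_Task 4=12) = 14; EF_Task 8 = 14+8 = 22
ES_Task 9 = max(EF_Task 1=8, EF_Task 2=9, EF_Task 4=12, EF_Task 5=25, EF_Task 6=20, EF_Task 7=17, EF_Task 8=22) = 25; EF_Task 9 = 25+15 = 40
Expected project duration μ = 40 weeks. Critical path: Task 3 → Task 5 → Task 9.

40 weeks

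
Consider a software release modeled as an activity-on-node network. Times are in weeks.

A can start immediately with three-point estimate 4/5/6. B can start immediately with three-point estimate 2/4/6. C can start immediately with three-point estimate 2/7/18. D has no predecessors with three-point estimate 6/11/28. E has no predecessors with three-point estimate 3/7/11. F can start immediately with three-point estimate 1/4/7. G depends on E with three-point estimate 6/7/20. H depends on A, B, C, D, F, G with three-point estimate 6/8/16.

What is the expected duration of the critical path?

25 weeks

te_A = (4 + 4·5 + 6)/6 = 30/6 = 5
te_B = (2 + 4·4 + 6)/6 = 24/6 = 4
te_C = (2 + 4·7 + 18)/6 = 48/6 = 8
te_D = (6 + 4·11 + 28)/6 = 78/6 = 13
te_E = (3 + 4·7 + 11)/6 = 42/6 = 7
te_F = (1 + 4·4 + 7)/6 = 24/6 = 4
te_G = (6 + 4·7 + 20)/6 = 54/6 = 9
te_H = (6 + 4·8 + 16)/6 = 54/6 = 9

Forward pass:
ES_A = 0; EF_A = 5
ES_B = 0; EF_B = 4
ES_C = 0; EF_C = 8
ES_D = 0; EF_D = 13
ES_E = 0; EF_E = 7
ES_F = 0; EF_F = 4
ES_G = 7; EF_G = 7+9 = 16
ES_H = max(EF_A=5, EF_B=4, EF_C=8, EF_D=13, EF_F=4, EF_G=16) = 16; EF_H = 16+9 = 25
Expected project duration μ = 25 weeks. Critical path: E → G → H.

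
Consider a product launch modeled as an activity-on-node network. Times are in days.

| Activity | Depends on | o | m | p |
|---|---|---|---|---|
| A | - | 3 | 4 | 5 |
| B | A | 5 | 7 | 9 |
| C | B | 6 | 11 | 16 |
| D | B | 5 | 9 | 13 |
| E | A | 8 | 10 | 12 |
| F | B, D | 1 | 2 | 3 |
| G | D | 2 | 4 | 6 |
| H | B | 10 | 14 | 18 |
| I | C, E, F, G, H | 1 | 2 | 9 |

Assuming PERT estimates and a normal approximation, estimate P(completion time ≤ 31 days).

0.931

te_A = (3 + 4·4 + 5)/6 = 24/6 = 4; σ²_A = ((5−3)/6)² = 0.111
te_B = (5 + 4·7 + 9)/6 = 42/6 = 7; σ²_B = ((9−5)/6)² = 0.444
te_C = (6 + 4·11 + 16)/6 = 66/6 = 11; σ²_C = ((16−6)/6)² = 2.778
te_D = (5 + 4·9 + 13)/6 = 54/6 = 9; σ²_D = ((13−5)/6)² = 1.778
te_E = (8 + 4·10 + 12)/6 = 60/6 = 10; σ²_E = ((12−8)/6)² = 0.444
te_F = (1 + 4·2 + 3)/6 = 12/6 = 2; σ²_F = ((3−1)/6)² = 0.111
te_G = (2 + 4·4 + 6)/6 = 24/6 = 4; σ²_G = ((6−2)/6)² = 0.444
te_H = (10 + 4·14 + 18)/6 = 84/6 = 14; σ²_H = ((18−10)/6)² = 1.778
te_I = (1 + 4·2 + 9)/6 = 18/6 = 3; σ²_I = ((9−1)/6)² = 1.778

Forward pass:
ES_A = 0; EF_A = 4
ES_B = 4; EF_B = 4+7 = 11
ES_C = 11; EF_C = 11+11 = 22
ES_D = 11; EF_D = 11+9 = 20
ES_E = 4; EF_E = 4+10 = 14
ES_F = max(EF_B=11, EF_D=20) = 20; EF_F = 20+2 = 22
ES_G = 20; EF_G = 20+4 = 24
ES_H = 11; EF_H = 11+14 = 25
ES_I = max(EF_C=22, EF_E=14, EF_F=22, EF_G=24, EF_H=25) = 25; EF_I = 25+3 = 28
Expected project duration μ = 28 days. Critical path: A → B → H → I.

Variance along critical path = 0.111 + 0.444 + 1.778 + 1.778 = 4.111; σ = √4.111 = 2.028 days.
Z = (31 − 28) / 2.028 = 1.480
P(T ≤ 31) = Φ(1.480) ≈ 0.931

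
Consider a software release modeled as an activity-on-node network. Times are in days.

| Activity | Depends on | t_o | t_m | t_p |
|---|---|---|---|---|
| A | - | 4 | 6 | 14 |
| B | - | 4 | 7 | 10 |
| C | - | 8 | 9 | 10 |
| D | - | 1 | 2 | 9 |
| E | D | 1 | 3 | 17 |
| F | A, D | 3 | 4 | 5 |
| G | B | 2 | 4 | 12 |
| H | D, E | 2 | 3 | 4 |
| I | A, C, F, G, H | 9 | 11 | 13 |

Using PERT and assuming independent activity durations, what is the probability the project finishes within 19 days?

te_A = (4 + 4·6 + 14)/6 = 42/6 = 7; σ²_A = ((14−4)/6)² = 2.778
te_B = (4 + 4·7 + 10)/6 = 42/6 = 7; σ²_B = ((10−4)/6)² = 1.000
te_C = (8 + 4·9 + 10)/6 = 54/6 = 9; σ²_C = ((10−8)/6)² = 0.111
te_D = (1 + 4·2 + 9)/6 = 18/6 = 3; σ²_D = ((9−1)/6)² = 1.778
te_E = (1 + 4·3 + 17)/6 = 30/6 = 5; σ²_E = ((17−1)/6)² = 7.111
te_F = (3 + 4·4 + 5)/6 = 24/6 = 4; σ²_F = ((5−3)/6)² = 0.111
te_G = (2 + 4·4 + 12)/6 = 30/6 = 5; σ²_G = ((12−2)/6)² = 2.778
te_H = (2 + 4·3 + 4)/6 = 18/6 = 3; σ²_H = ((4−2)/6)² = 0.111
te_I = (9 + 4·11 + 13)/6 = 66/6 = 11; σ²_I = ((13−9)/6)² = 0.444

Forward pass:
ES_A = 0; EF_A = 7
ES_B = 0; EF_B = 7
ES_C = 0; EF_C = 9
ES_D = 0; EF_D = 3
ES_E = 3; EF_E = 3+5 = 8
ES_F = max(EF_A=7, EF_D=3) = 7; EF_F = 7+4 = 11
ES_G = 7; EF_G = 7+5 = 12
ES_H = max(EF_D=3, EF_E=8) = 8; EF_H = 8+3 = 11
ES_I = max(EF_A=7, EF_C=9, EF_F=11, EF_G=12, EF_H=11) = 12; EF_I = 12+11 = 23
Expected project duration μ = 23 days. Critical path: B → G → I.

Variance along critical path = 1.000 + 2.778 + 0.444 = 4.222; σ = √4.222 = 2.055 days.
Z = (19 − 23) / 2.055 = -1.947
P(T ≤ 19) = Φ(-1.947) ≈ 0.026

0.026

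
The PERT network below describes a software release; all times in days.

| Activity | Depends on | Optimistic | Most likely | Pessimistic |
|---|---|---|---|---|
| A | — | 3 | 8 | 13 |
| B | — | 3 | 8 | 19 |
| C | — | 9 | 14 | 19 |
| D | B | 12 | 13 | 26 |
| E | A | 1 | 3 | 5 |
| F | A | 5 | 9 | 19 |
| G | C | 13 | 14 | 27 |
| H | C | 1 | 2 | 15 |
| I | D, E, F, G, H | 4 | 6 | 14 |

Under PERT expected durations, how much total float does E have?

19 days

te_A = (3 + 4·8 + 13)/6 = 48/6 = 8
te_B = (3 + 4·8 + 19)/6 = 54/6 = 9
te_C = (9 + 4·14 + 19)/6 = 84/6 = 14
te_D = (12 + 4·13 + 26)/6 = 90/6 = 15
te_E = (1 + 4·3 + 5)/6 = 18/6 = 3
te_F = (5 + 4·9 + 19)/6 = 60/6 = 10
te_G = (13 + 4·14 + 27)/6 = 96/6 = 16
te_H = (1 + 4·2 + 15)/6 = 24/6 = 4
te_I = (4 + 4·6 + 14)/6 = 42/6 = 7

Forward pass:
ES_A = 0; EF_A = 8
ES_B = 0; EF_B = 9
ES_C = 0; EF_C = 14
ES_D = 9; EF_D = 9+15 = 24
ES_E = 8; EF_E = 8+3 = 11
ES_F = 8; EF_F = 8+10 = 18
ES_G = 14; EF_G = 14+16 = 30
ES_H = 14; EF_H = 14+4 = 18
ES_I = max(EF_D=24, EF_E=11, EF_F=18, EF_G=30, EF_H=18) = 30; EF_I = 30+7 = 37
Expected project duration μ = 37 days. Critical path: C → G → I.

Backward pass:
LF_I = 37; LS_I = 37−7 = 30
LF_H = LS_I = 30; LS_H = 30−4 = 26
LF_G = LS_I = 30; LS_G = 30−16 = 14
LF_F = LS_I = 30; LS_F = 30−10 = 20
LF_E = LS_I = 30; LS_E = 30−3 = 27
LF_D = LS_I = 30; LS_D = 30−15 = 15
LF_C = min(LS_G=14, LS_H=26) = 14; LS_C = 14−14 = 0
LF_B = LS_D = 15; LS_B = 15−9 = 6
LF_A = min(LS_E=27, LS_F=20) = 20; LS_A = 20−8 = 12
Slack_E = LS_E − ES_E = 27 − 8 = 19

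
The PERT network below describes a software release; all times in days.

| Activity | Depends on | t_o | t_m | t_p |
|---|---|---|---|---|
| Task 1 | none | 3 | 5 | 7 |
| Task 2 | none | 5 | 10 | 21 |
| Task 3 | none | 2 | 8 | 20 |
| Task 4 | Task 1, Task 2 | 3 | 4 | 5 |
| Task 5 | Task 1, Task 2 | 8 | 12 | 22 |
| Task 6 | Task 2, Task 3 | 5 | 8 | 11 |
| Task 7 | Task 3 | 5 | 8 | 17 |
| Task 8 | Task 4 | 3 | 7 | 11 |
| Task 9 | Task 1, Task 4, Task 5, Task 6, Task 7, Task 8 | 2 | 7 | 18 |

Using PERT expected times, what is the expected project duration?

32 days

te_Task 1 = (3 + 4·5 + 7)/6 = 30/6 = 5
te_Task 2 = (5 + 4·10 + 21)/6 = 66/6 = 11
te_Task 3 = (2 + 4·8 + 20)/6 = 54/6 = 9
te_Task 4 = (3 + 4·4 + 5)/6 = 24/6 = 4
te_Task 5 = (8 + 4·12 + 22)/6 = 78/6 = 13
te_Task 6 = (5 + 4·8 + 11)/6 = 48/6 = 8
te_Task 7 = (5 + 4·8 + 17)/6 = 54/6 = 9
te_Task 8 = (3 + 4·7 + 11)/6 = 42/6 = 7
te_Task 9 = (2 + 4·7 + 18)/6 = 48/6 = 8

Forward pass:
ES_Task 1 = 0; EF_Task 1 = 5
ES_Task 2 = 0; EF_Task 2 = 11
ES_Task 3 = 0; EF_Task 3 = 9
ES_Task 4 = max(EF_Task 1=5, EF_Task 2=11) = 11; EF_Task 4 = 11+4 = 15
ES_Task 5 = max(EF_Task 1=5, EF_Task 2=11) = 11; EF_Task 5 = 11+13 = 24
ES_Task 6 = max(EF_Task 2=11, EF_Task 3=9) = 11; EF_Task 6 = 11+8 = 19
ES_Task 7 = 9; EF_Task 7 = 9+9 = 18
ES_Task 8 = 15; EF_Task 8 = 15+7 = 22
ES_Task 9 = max(EF_Task 1=5, EF_Task 4=15, EF_Task 5=24, EF_Task 6=19, EF_Task 7=18, EF_Task 8=22) = 24; EF_Task 9 = 24+8 = 32
Expected project duration μ = 32 days. Critical path: Task 2 → Task 5 → Task 9.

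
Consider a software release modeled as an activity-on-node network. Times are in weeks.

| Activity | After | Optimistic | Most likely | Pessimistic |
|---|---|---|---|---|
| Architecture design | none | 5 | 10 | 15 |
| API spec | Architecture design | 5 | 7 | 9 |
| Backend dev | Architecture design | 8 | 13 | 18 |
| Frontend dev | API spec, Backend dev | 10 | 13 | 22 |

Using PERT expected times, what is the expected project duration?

37 weeks

te_Architecture design = (5 + 4·10 + 15)/6 = 60/6 = 10
te_API spec = (5 + 4·7 + 9)/6 = 42/6 = 7
te_Backend dev = (8 + 4·13 + 18)/6 = 78/6 = 13
te_Frontend dev = (10 + 4·13 + 22)/6 = 84/6 = 14

Forward pass:
ES_Architecture design = 0; EF_Architecture design = 10
ES_API spec = 10; EF_API spec = 10+7 = 17
ES_Backend dev = 10; EF_Backend dev = 10+13 = 23
ES_Frontend dev = max(EF_API spec=17, EF_Backend dev=23) = 23; EF_Frontend dev = 23+14 = 37
Expected project duration μ = 37 weeks. Critical path: Architecture design → Backend dev → Frontend dev.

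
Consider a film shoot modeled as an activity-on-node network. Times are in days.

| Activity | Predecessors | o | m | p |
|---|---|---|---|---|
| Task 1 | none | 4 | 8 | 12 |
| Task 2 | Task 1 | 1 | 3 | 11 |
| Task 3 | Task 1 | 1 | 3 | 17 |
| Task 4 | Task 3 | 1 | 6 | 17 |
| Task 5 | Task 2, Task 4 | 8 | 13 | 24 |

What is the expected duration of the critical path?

te_Task 1 = (4 + 4·8 + 12)/6 = 48/6 = 8
te_Task 2 = (1 + 4·3 + 11)/6 = 24/6 = 4
te_Task 3 = (1 + 4·3 + 17)/6 = 30/6 = 5
te_Task 4 = (1 + 4·6 + 17)/6 = 42/6 = 7
te_Task 5 = (8 + 4·13 + 24)/6 = 84/6 = 14

Forward pass:
ES_Task 1 = 0; EF_Task 1 = 8
ES_Task 2 = 8; EF_Task 2 = 8+4 = 12
ES_Task 3 = 8; EF_Task 3 = 8+5 = 13
ES_Task 4 = 13; EF_Task 4 = 13+7 = 20
ES_Task 5 = max(EF_Task 2=12, EF_Task 4=20) = 20; EF_Task 5 = 20+14 = 34
Expected project duration μ = 34 days. Critical path: Task 1 → Task 3 → Task 4 → Task 5.

34 days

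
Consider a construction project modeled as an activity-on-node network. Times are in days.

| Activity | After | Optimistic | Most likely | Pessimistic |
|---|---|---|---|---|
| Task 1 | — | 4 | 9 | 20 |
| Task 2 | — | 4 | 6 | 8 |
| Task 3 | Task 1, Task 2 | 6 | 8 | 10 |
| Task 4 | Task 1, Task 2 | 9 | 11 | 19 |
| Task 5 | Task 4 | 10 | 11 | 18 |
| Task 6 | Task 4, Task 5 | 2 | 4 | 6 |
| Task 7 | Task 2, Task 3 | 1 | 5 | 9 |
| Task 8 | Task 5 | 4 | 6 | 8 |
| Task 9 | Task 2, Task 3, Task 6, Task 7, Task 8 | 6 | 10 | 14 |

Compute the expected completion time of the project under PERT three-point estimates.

te_Task 1 = (4 + 4·9 + 20)/6 = 60/6 = 10
te_Task 2 = (4 + 4·6 + 8)/6 = 36/6 = 6
te_Task 3 = (6 + 4·8 + 10)/6 = 48/6 = 8
te_Task 4 = (9 + 4·11 + 19)/6 = 72/6 = 12
te_Task 5 = (10 + 4·11 + 18)/6 = 72/6 = 12
te_Task 6 = (2 + 4·4 + 6)/6 = 24/6 = 4
te_Task 7 = (1 + 4·5 + 9)/6 = 30/6 = 5
te_Task 8 = (4 + 4·6 + 8)/6 = 36/6 = 6
te_Task 9 = (6 + 4·10 + 14)/6 = 60/6 = 10

Forward pass:
ES_Task 1 = 0; EF_Task 1 = 10
ES_Task 2 = 0; EF_Task 2 = 6
ES_Task 3 = max(EF_Task 1=10, EF_Task 2=6) = 10; EF_Task 3 = 10+8 = 18
ES_Task 4 = max(EF_Task 1=10, EF_Task 2=6) = 10; EF_Task 4 = 10+12 = 22
ES_Task 5 = 22; EF_Task 5 = 22+12 = 34
ES_Task 6 = max(EF_Task 4=22, EF_Task 5=34) = 34; EF_Task 6 = 34+4 = 38
ES_Task 7 = max(EF_Task 2=6, EF_Task 3=18) = 18; EF_Task 7 = 18+5 = 23
ES_Task 8 = 34; EF_Task 8 = 34+6 = 40
ES_Task 9 = max(EF_Task 2=6, EF_Task 3=18, EF_Task 6=38, EF_Task 7=23, EF_Task 8=40) = 40; EF_Task 9 = 40+10 = 50
Expected project duration μ = 50 days. Critical path: Task 1 → Task 4 → Task 5 → Task 8 → Task 9.

50 days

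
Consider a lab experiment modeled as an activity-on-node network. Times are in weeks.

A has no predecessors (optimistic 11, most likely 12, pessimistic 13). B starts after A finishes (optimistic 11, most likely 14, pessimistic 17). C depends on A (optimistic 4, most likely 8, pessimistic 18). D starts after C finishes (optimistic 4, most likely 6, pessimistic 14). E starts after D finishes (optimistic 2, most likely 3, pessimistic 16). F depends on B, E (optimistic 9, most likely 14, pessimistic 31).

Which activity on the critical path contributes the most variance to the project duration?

te_A = (11 + 4·12 + 13)/6 = 72/6 = 12; σ²_A = ((13−11)/6)² = 0.111
te_B = (11 + 4·14 + 17)/6 = 84/6 = 14; σ²_B = ((17−11)/6)² = 1.000
te_C = (4 + 4·8 + 18)/6 = 54/6 = 9; σ²_C = ((18−4)/6)² = 5.444
te_D = (4 + 4·6 + 14)/6 = 42/6 = 7; σ²_D = ((14−4)/6)² = 2.778
te_E = (2 + 4·3 + 16)/6 = 30/6 = 5; σ²_E = ((16−2)/6)² = 5.444
te_F = (9 + 4·14 + 31)/6 = 96/6 = 16; σ²_F = ((31−9)/6)² = 13.444

Forward pass:
ES_A = 0; EF_A = 12
ES_B = 12; EF_B = 12+14 = 26
ES_C = 12; EF_C = 12+9 = 21
ES_D = 21; EF_D = 21+7 = 28
ES_E = 28; EF_E = 28+5 = 33
ES_F = max(EF_B=26, EF_E=33) = 33; EF_F = 33+16 = 49
Expected project duration μ = 49 weeks. Critical path: A → C → D → E → F.

Variances on critical path: σ²_A=0.111, σ²_C=5.444, σ²_D=2.778, σ²_E=5.444, σ²_F=13.444.
Largest is σ²_F = 13.444.

F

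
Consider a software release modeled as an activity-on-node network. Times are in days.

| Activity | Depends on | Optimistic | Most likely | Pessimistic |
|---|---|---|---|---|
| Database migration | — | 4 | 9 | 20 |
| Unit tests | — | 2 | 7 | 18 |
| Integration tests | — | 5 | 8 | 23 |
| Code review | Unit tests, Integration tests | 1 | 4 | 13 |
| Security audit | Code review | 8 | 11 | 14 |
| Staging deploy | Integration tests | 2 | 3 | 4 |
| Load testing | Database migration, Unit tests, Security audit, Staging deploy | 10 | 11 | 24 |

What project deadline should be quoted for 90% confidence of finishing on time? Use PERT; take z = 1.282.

44.7 days

te_Database migration = (4 + 4·9 + 20)/6 = 60/6 = 10; σ²_Database migration = ((20−4)/6)² = 7.111
te_Unit tests = (2 + 4·7 + 18)/6 = 48/6 = 8; σ²_Unit tests = ((18−2)/6)² = 7.111
te_Integration tests = (5 + 4·8 + 23)/6 = 60/6 = 10; σ²_Integration tests = ((23−5)/6)² = 9.000
te_Code review = (1 + 4·4 + 13)/6 = 30/6 = 5; σ²_Code review = ((13−1)/6)² = 4.000
te_Security audit = (8 + 4·11 + 14)/6 = 66/6 = 11; σ²_Security audit = ((14−8)/6)² = 1.000
te_Staging deploy = (2 + 4·3 + 4)/6 = 18/6 = 3; σ²_Staging deploy = ((4−2)/6)² = 0.111
te_Load testing = (10 + 4·11 + 24)/6 = 78/6 = 13; σ²_Load testing = ((24−10)/6)² = 5.444

Forward pass:
ES_Database migration = 0; EF_Database migration = 10
ES_Unit tests = 0; EF_Unit tests = 8
ES_Integration tests = 0; EF_Integration tests = 10
ES_Code review = max(EF_Unit tests=8, EF_Integration tests=10) = 10; EF_Code review = 10+5 = 15
ES_Security audit = 15; EF_Security audit = 15+11 = 26
ES_Staging deploy = 10; EF_Staging deploy = 10+3 = 13
ES_Load testing = max(EF_Database migration=10, EF_Unit tests=8, EF_Security audit=26, EF_Staging deploy=13) = 26; EF_Load testing = 26+13 = 39
Expected project duration μ = 39 days. Critical path: Integration tests → Code review → Security audit → Load testing.

Variance along critical path = 9.000 + 4.000 + 1.000 + 5.444 = 19.444; σ = 4.410 days.
D = μ + z·σ = 39 + 1.282·4.410 = 44.7 days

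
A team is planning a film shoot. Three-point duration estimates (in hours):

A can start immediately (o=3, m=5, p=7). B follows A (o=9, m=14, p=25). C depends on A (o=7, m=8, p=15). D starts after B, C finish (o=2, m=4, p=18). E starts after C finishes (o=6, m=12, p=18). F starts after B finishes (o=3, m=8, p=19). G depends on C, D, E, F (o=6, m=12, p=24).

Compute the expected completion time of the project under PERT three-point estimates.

42 hours

te_A = (3 + 4·5 + 7)/6 = 30/6 = 5
te_B = (9 + 4·14 + 25)/6 = 90/6 = 15
te_C = (7 + 4·8 + 15)/6 = 54/6 = 9
te_D = (2 + 4·4 + 18)/6 = 36/6 = 6
te_E = (6 + 4·12 + 18)/6 = 72/6 = 12
te_F = (3 + 4·8 + 19)/6 = 54/6 = 9
te_G = (6 + 4·12 + 24)/6 = 78/6 = 13

Forward pass:
ES_A = 0; EF_A = 5
ES_B = 5; EF_B = 5+15 = 20
ES_C = 5; EF_C = 5+9 = 14
ES_D = max(EF_B=20, EF_C=14) = 20; EF_D = 20+6 = 26
ES_E = 14; EF_E = 14+12 = 26
ES_F = 20; EF_F = 20+9 = 29
ES_G = max(EF_C=14, EF_D=26, EF_E=26, EF_F=29) = 29; EF_G = 29+13 = 42
Expected project duration μ = 42 hours. Critical path: A → B → F → G.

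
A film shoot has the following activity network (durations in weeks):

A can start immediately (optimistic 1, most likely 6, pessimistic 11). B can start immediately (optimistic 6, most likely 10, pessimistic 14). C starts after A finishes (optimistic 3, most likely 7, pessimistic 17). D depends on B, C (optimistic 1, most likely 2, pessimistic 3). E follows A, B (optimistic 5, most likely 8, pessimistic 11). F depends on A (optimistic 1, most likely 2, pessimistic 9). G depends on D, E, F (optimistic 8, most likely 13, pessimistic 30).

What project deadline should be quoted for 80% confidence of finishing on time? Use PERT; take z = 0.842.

te_A = (1 + 4·6 + 11)/6 = 36/6 = 6; σ²_A = ((11−1)/6)² = 2.778
te_B = (6 + 4·10 + 14)/6 = 60/6 = 10; σ²_B = ((14−6)/6)² = 1.778
te_C = (3 + 4·7 + 17)/6 = 48/6 = 8; σ²_C = ((17−3)/6)² = 5.444
te_D = (1 + 4·2 + 3)/6 = 12/6 = 2; σ²_D = ((3−1)/6)² = 0.111
te_E = (5 + 4·8 + 11)/6 = 48/6 = 8; σ²_E = ((11−5)/6)² = 1.000
te_F = (1 + 4·2 + 9)/6 = 18/6 = 3; σ²_F = ((9−1)/6)² = 1.778
te_G = (8 + 4·13 + 30)/6 = 90/6 = 15; σ²_G = ((30−8)/6)² = 13.444

Forward pass:
ES_A = 0; EF_A = 6
ES_B = 0; EF_B = 10
ES_C = 6; EF_C = 6+8 = 14
ES_D = max(EF_B=10, EF_C=14) = 14; EF_D = 14+2 = 16
ES_E = max(EF_A=6, EF_B=10) = 10; EF_E = 10+8 = 18
ES_F = 6; EF_F = 6+3 = 9
ES_G = max(EF_D=16, EF_E=18, EF_F=9) = 18; EF_G = 18+15 = 33
Expected project duration μ = 33 weeks. Critical path: B → E → G.

Variance along critical path = 1.778 + 1.000 + 13.444 = 16.222; σ = 4.028 weeks.
D = μ + z·σ = 33 + 0.842·4.028 = 36.4 weeks

36.4 weeks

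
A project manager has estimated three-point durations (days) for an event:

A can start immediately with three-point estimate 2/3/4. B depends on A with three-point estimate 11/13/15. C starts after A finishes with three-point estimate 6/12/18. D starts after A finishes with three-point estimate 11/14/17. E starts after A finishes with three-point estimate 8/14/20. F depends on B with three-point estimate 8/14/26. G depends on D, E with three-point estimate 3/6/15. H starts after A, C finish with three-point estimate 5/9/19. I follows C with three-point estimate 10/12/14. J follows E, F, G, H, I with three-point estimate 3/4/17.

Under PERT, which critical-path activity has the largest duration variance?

te_A = (2 + 4·3 + 4)/6 = 18/6 = 3; σ²_A = ((4−2)/6)² = 0.111
te_B = (11 + 4·13 + 15)/6 = 78/6 = 13; σ²_B = ((15−11)/6)² = 0.444
te_C = (6 + 4·12 + 18)/6 = 72/6 = 12; σ²_C = ((18−6)/6)² = 4.000
te_D = (11 + 4·14 + 17)/6 = 84/6 = 14; σ²_D = ((17−11)/6)² = 1.000
te_E = (8 + 4·14 + 20)/6 = 84/6 = 14; σ²_E = ((20−8)/6)² = 4.000
te_F = (8 + 4·14 + 26)/6 = 90/6 = 15; σ²_F = ((26−8)/6)² = 9.000
te_G = (3 + 4·6 + 15)/6 = 42/6 = 7; σ²_G = ((15−3)/6)² = 4.000
te_H = (5 + 4·9 + 19)/6 = 60/6 = 10; σ²_H = ((19−5)/6)² = 5.444
te_I = (10 + 4·12 + 14)/6 = 72/6 = 12; σ²_I = ((14−10)/6)² = 0.444
te_J = (3 + 4·4 + 17)/6 = 36/6 = 6; σ²_J = ((17−3)/6)² = 5.444

Forward pass:
ES_A = 0; EF_A = 3
ES_B = 3; EF_B = 3+13 = 16
ES_C = 3; EF_C = 3+12 = 15
ES_D = 3; EF_D = 3+14 = 17
ES_E = 3; EF_E = 3+14 = 17
ES_F = 16; EF_F = 16+15 = 31
ES_G = max(EF_D=17, EF_E=17) = 17; EF_G = 17+7 = 24
ES_H = max(EF_A=3, EF_C=15) = 15; EF_H = 15+10 = 25
ES_I = 15; EF_I = 15+12 = 27
ES_J = max(EF_E=17, EF_F=31, EF_G=24, EF_H=25, EF_I=27) = 31; EF_J = 31+6 = 37
Expected project duration μ = 37 days. Critical path: A → B → F → J.

Variances on critical path: σ²_A=0.111, σ²_B=0.444, σ²_F=9.000, σ²_J=5.444.
Largest is σ²_F = 9.000.

F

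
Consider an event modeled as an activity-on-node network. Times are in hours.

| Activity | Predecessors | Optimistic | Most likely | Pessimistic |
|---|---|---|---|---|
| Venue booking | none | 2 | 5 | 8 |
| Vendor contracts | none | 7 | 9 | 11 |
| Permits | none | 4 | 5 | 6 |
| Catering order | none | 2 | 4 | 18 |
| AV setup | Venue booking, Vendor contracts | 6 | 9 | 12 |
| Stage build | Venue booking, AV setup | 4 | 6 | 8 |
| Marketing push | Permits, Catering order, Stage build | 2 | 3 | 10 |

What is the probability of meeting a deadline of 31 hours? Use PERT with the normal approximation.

te_Venue booking = (2 + 4·5 + 8)/6 = 30/6 = 5; σ²_Venue booking = ((8−2)/6)² = 1.000
te_Vendor contracts = (7 + 4·9 + 11)/6 = 54/6 = 9; σ²_Vendor contracts = ((11−7)/6)² = 0.444
te_Permits = (4 + 4·5 + 6)/6 = 30/6 = 5; σ²_Permits = ((6−4)/6)² = 0.111
te_Catering order = (2 + 4·4 + 18)/6 = 36/6 = 6; σ²_Catering order = ((18−2)/6)² = 7.111
te_AV setup = (6 + 4·9 + 12)/6 = 54/6 = 9; σ²_AV setup = ((12−6)/6)² = 1.000
te_Stage build = (4 + 4·6 + 8)/6 = 36/6 = 6; σ²_Stage build = ((8−4)/6)² = 0.444
te_Marketing push = (2 + 4·3 + 10)/6 = 24/6 = 4; σ²_Marketing push = ((10−2)/6)² = 1.778

Forward pass:
ES_Venue booking = 0; EF_Venue booking = 5
ES_Vendor contracts = 0; EF_Vendor contracts = 9
ES_Permits = 0; EF_Permits = 5
ES_Catering order = 0; EF_Catering order = 6
ES_AV setup = max(EF_Venue booking=5, EF_Vendor contracts=9) = 9; EF_AV setup = 9+9 = 18
ES_Stage build = max(EF_Venue booking=5, EF_AV setup=18) = 18; EF_Stage build = 18+6 = 24
ES_Marketing push = max(EF_Permits=5, EF_Catering order=6, EF_Stage build=24) = 24; EF_Marketing push = 24+4 = 28
Expected project duration μ = 28 hours. Critical path: Vendor contracts → AV setup → Stage build → Marketing push.

Variance along critical path = 0.444 + 1.000 + 0.444 + 1.778 = 3.667; σ = √3.667 = 1.915 hours.
Z = (31 − 28) / 1.915 = 1.567
P(T ≤ 31) = Φ(1.567) ≈ 0.941

0.941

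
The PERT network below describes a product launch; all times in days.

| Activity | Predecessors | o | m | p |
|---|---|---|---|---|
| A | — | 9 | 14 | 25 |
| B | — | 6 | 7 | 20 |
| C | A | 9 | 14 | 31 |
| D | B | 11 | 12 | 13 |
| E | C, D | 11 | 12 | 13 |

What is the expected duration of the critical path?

te_A = (9 + 4·14 + 25)/6 = 90/6 = 15
te_B = (6 + 4·7 + 20)/6 = 54/6 = 9
te_C = (9 + 4·14 + 31)/6 = 96/6 = 16
te_D = (11 + 4·12 + 13)/6 = 72/6 = 12
te_E = (11 + 4·12 + 13)/6 = 72/6 = 12

Forward pass:
ES_A = 0; EF_A = 15
ES_B = 0; EF_B = 9
ES_C = 15; EF_C = 15+16 = 31
ES_D = 9; EF_D = 9+12 = 21
ES_E = max(EF_C=31, EF_D=21) = 31; EF_E = 31+12 = 43
Expected project duration μ = 43 days. Critical path: A → C → E.

43 days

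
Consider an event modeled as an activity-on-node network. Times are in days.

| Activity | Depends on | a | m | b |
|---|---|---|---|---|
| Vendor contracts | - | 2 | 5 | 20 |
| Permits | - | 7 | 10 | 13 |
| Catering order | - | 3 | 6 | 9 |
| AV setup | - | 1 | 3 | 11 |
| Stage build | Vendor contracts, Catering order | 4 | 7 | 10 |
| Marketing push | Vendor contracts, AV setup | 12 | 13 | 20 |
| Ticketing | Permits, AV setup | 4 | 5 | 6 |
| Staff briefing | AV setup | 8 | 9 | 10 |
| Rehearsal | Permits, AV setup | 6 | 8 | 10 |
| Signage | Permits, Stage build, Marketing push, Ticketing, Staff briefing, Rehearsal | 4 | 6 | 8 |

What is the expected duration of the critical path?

27 days

te_Vendor contracts = (2 + 4·5 + 20)/6 = 42/6 = 7
te_Permits = (7 + 4·10 + 13)/6 = 60/6 = 10
te_Catering order = (3 + 4·6 + 9)/6 = 36/6 = 6
te_AV setup = (1 + 4·3 + 11)/6 = 24/6 = 4
te_Stage build = (4 + 4·7 + 10)/6 = 42/6 = 7
te_Marketing push = (12 + 4·13 + 20)/6 = 84/6 = 14
te_Ticketing = (4 + 4·5 + 6)/6 = 30/6 = 5
te_Staff briefing = (8 + 4·9 + 10)/6 = 54/6 = 9
te_Rehearsal = (6 + 4·8 + 10)/6 = 48/6 = 8
te_Signage = (4 + 4·6 + 8)/6 = 36/6 = 6

Forward pass:
ES_Vendor contracts = 0; EF_Vendor contracts = 7
ES_Permits = 0; EF_Permits = 10
ES_Catering order = 0; EF_Catering order = 6
ES_AV setup = 0; EF_AV setup = 4
ES_Stage build = max(EF_Vendor contracts=7, EF_Catering order=6) = 7; EF_Stage build = 7+7 = 14
ES_Marketing push = max(EF_Vendor contracts=7, EF_AV setup=4) = 7; EF_Marketing push = 7+14 = 21
ES_Ticketing = max(EF_Permits=10, EF_AV setup=4) = 10; EF_Ticketing = 10+5 = 15
ES_Staff briefing = 4; EF_Staff briefing = 4+9 = 13
ES_Rehearsal = max(EF_Permits=10, EF_AV setup=4) = 10; EF_Rehearsal = 10+8 = 18
ES_Signage = max(EF_Permits=10, EF_Stage build=14, EF_Marketing push=21, EF_Ticketing=15, EF_Staff briefing=13, EF_Rehearsal=18) = 21; EF_Signage = 21+6 = 27
Expected project duration μ = 27 days. Critical path: Vendor contracts → Marketing push → Signage.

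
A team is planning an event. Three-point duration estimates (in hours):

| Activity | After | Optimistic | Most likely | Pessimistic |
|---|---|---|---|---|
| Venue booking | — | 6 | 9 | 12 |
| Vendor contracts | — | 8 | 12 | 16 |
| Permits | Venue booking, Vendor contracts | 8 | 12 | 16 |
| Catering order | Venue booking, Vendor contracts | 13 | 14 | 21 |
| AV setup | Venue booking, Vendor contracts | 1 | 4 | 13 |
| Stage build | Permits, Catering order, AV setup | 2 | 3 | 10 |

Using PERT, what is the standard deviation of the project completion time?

2.31 hours

te_Venue booking = (6 + 4·9 + 12)/6 = 54/6 = 9; σ²_Venue booking = ((12−6)/6)² = 1.000
te_Vendor contracts = (8 + 4·12 + 16)/6 = 72/6 = 12; σ²_Vendor contracts = ((16−8)/6)² = 1.778
te_Permits = (8 + 4·12 + 16)/6 = 72/6 = 12; σ²_Permits = ((16−8)/6)² = 1.778
te_Catering order = (13 + 4·14 + 21)/6 = 90/6 = 15; σ²_Catering order = ((21−13)/6)² = 1.778
te_AV setup = (1 + 4·4 + 13)/6 = 30/6 = 5; σ²_AV setup = ((13−1)/6)² = 4.000
te_Stage build = (2 + 4·3 + 10)/6 = 24/6 = 4; σ²_Stage build = ((10−2)/6)² = 1.778

Forward pass:
ES_Venue booking = 0; EF_Venue booking = 9
ES_Vendor contracts = 0; EF_Vendor contracts = 12
ES_Permits = max(EF_Venue booking=9, EF_Vendor contracts=12) = 12; EF_Permits = 12+12 = 24
ES_Catering order = max(EF_Venue booking=9, EF_Vendor contracts=12) = 12; EF_Catering order = 12+15 = 27
ES_AV setup = max(EF_Venue booking=9, EF_Vendor contracts=12) = 12; EF_AV setup = 12+5 = 17
ES_Stage build = max(EF_Permits=24, EF_Catering order=27, EF_AV setup=17) = 27; EF_Stage build = 27+4 = 31
Expected project duration μ = 31 hours. Critical path: Vendor contracts → Catering order → Stage build.

Variance along critical path = 1.778 + 1.778 + 1.778 = 5.333
σ = √5.333 = 2.309 hours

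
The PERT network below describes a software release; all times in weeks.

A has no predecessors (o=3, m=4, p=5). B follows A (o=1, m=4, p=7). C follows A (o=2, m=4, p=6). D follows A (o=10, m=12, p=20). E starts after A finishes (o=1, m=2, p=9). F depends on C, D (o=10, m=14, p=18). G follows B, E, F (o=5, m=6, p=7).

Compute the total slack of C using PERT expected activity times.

9 weeks

te_A = (3 + 4·4 + 5)/6 = 24/6 = 4
te_B = (1 + 4·4 + 7)/6 = 24/6 = 4
te_C = (2 + 4·4 + 6)/6 = 24/6 = 4
te_D = (10 + 4·12 + 20)/6 = 78/6 = 13
te_E = (1 + 4·2 + 9)/6 = 18/6 = 3
te_F = (10 + 4·14 + 18)/6 = 84/6 = 14
te_G = (5 + 4·6 + 7)/6 = 36/6 = 6

Forward pass:
ES_A = 0; EF_A = 4
ES_B = 4; EF_B = 4+4 = 8
ES_C = 4; EF_C = 4+4 = 8
ES_D = 4; EF_D = 4+13 = 17
ES_E = 4; EF_E = 4+3 = 7
ES_F = max(EF_C=8, EF_D=17) = 17; EF_F = 17+14 = 31
ES_G = max(EF_B=8, EF_E=7, EF_F=31) = 31; EF_G = 31+6 = 37
Expected project duration μ = 37 weeks. Critical path: A → D → F → G.

Backward pass:
LF_G = 37; LS_G = 37−6 = 31
LF_F = LS_G = 31; LS_F = 31−14 = 17
LF_E = LS_G = 31; LS_E = 31−3 = 28
LF_D = LS_F = 17; LS_D = 17−13 = 4
LF_C = LS_F = 17; LS_C = 17−4 = 13
LF_B = LS_G = 31; LS_B = 31−4 = 27
LF_A = min(LS_B=27, LS_C=13, LS_D=4, LS_E=28) = 4; LS_A = 4−4 = 0
Slack_C = LS_C − ES_C = 13 − 4 = 9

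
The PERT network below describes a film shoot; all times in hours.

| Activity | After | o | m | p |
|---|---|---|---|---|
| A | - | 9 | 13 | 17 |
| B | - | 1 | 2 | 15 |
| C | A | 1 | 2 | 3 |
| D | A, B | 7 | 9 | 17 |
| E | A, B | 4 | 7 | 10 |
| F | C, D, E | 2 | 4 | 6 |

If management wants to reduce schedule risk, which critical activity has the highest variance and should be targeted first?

D

te_A = (9 + 4·13 + 17)/6 = 78/6 = 13; σ²_A = ((17−9)/6)² = 1.778
te_B = (1 + 4·2 + 15)/6 = 24/6 = 4; σ²_B = ((15−1)/6)² = 5.444
te_C = (1 + 4·2 + 3)/6 = 12/6 = 2; σ²_C = ((3−1)/6)² = 0.111
te_D = (7 + 4·9 + 17)/6 = 60/6 = 10; σ²_D = ((17−7)/6)² = 2.778
te_E = (4 + 4·7 + 10)/6 = 42/6 = 7; σ²_E = ((10−4)/6)² = 1.000
te_F = (2 + 4·4 + 6)/6 = 24/6 = 4; σ²_F = ((6−2)/6)² = 0.444

Forward pass:
ES_A = 0; EF_A = 13
ES_B = 0; EF_B = 4
ES_C = 13; EF_C = 13+2 = 15
ES_D = max(EF_A=13, EF_B=4) = 13; EF_D = 13+10 = 23
ES_E = max(EF_A=13, EF_B=4) = 13; EF_E = 13+7 = 20
ES_F = max(EF_C=15, EF_D=23, EF_E=20) = 23; EF_F = 23+4 = 27
Expected project duration μ = 27 hours. Critical path: A → D → F.

Variances on critical path: σ²_A=1.778, σ²_D=2.778, σ²_F=0.444.
Largest is σ²_D = 2.778.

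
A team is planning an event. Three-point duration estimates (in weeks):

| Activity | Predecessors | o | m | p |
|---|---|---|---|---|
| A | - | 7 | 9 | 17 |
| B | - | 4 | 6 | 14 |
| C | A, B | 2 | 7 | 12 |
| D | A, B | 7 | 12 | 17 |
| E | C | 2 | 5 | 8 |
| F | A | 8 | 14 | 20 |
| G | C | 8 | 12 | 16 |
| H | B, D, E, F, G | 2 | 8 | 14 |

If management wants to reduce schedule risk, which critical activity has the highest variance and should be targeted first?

te_A = (7 + 4·9 + 17)/6 = 60/6 = 10; σ²_A = ((17−7)/6)² = 2.778
te_B = (4 + 4·6 + 14)/6 = 42/6 = 7; σ²_B = ((14−4)/6)² = 2.778
te_C = (2 + 4·7 + 12)/6 = 42/6 = 7; σ²_C = ((12−2)/6)² = 2.778
te_D = (7 + 4·12 + 17)/6 = 72/6 = 12; σ²_D = ((17−7)/6)² = 2.778
te_E = (2 + 4·5 + 8)/6 = 30/6 = 5; σ²_E = ((8−2)/6)² = 1.000
te_F = (8 + 4·14 + 20)/6 = 84/6 = 14; σ²_F = ((20−8)/6)² = 4.000
te_G = (8 + 4·12 + 16)/6 = 72/6 = 12; σ²_G = ((16−8)/6)² = 1.778
te_H = (2 + 4·8 + 14)/6 = 48/6 = 8; σ²_H = ((14−2)/6)² = 4.000

Forward pass:
ES_A = 0; EF_A = 10
ES_B = 0; EF_B = 7
ES_C = max(EF_A=10, EF_B=7) = 10; EF_C = 10+7 = 17
ES_D = max(EF_A=10, EF_B=7) = 10; EF_D = 10+12 = 22
ES_E = 17; EF_E = 17+5 = 22
ES_F = 10; EF_F = 10+14 = 24
ES_G = 17; EF_G = 17+12 = 29
ES_H = max(EF_B=7, EF_D=22, EF_E=22, EF_F=24, EF_G=29) = 29; EF_H = 29+8 = 37
Expected project duration μ = 37 weeks. Critical path: A → C → G → H.

Variances on critical path: σ²_A=2.778, σ²_C=2.778, σ²_G=1.778, σ²_H=4.000.
Largest is σ²_H = 4.000.

H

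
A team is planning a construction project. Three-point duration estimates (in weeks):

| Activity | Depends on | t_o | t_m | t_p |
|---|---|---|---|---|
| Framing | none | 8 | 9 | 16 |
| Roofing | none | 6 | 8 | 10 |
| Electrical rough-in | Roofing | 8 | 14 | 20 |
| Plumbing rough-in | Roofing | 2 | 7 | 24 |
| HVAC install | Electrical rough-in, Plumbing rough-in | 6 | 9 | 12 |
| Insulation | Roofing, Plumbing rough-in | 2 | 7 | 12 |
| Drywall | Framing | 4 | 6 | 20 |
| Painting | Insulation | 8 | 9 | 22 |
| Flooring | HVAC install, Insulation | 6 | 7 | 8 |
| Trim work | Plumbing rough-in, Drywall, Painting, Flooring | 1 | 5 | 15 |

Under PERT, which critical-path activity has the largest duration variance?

te_Framing = (8 + 4·9 + 16)/6 = 60/6 = 10; σ²_Framing = ((16−8)/6)² = 1.778
te_Roofing = (6 + 4·8 + 10)/6 = 48/6 = 8; σ²_Roofing = ((10−6)/6)² = 0.444
te_Electrical rough-in = (8 + 4·14 + 20)/6 = 84/6 = 14; σ²_Electrical rough-in = ((20−8)/6)² = 4.000
te_Plumbing rough-in = (2 + 4·7 + 24)/6 = 54/6 = 9; σ²_Plumbing rough-in = ((24−2)/6)² = 13.444
te_HVAC install = (6 + 4·9 + 12)/6 = 54/6 = 9; σ²_HVAC install = ((12−6)/6)² = 1.000
te_Insulation = (2 + 4·7 + 12)/6 = 42/6 = 7; σ²_Insulation = ((12−2)/6)² = 2.778
te_Drywall = (4 + 4·6 + 20)/6 = 48/6 = 8; σ²_Drywall = ((20−4)/6)² = 7.111
te_Painting = (8 + 4·9 + 22)/6 = 66/6 = 11; σ²_Painting = ((22−8)/6)² = 5.444
te_Flooring = (6 + 4·7 + 8)/6 = 42/6 = 7; σ²_Flooring = ((8−6)/6)² = 0.111
te_Trim work = (1 + 4·5 + 15)/6 = 36/6 = 6; σ²_Trim work = ((15−1)/6)² = 5.444

Forward pass:
ES_Framing = 0; EF_Framing = 10
ES_Roofing = 0; EF_Roofing = 8
ES_Electrical rough-in = 8; EF_Electrical rough-in = 8+14 = 22
ES_Plumbing rough-in = 8; EF_Plumbing rough-in = 8+9 = 17
ES_HVAC install = max(EF_Electrical rough-in=22, EF_Plumbing rough-in=17) = 22; EF_HVAC install = 22+9 = 31
ES_Insulation = max(EF_Roofing=8, EF_Plumbing rough-in=17) = 17; EF_Insulation = 17+7 = 24
ES_Drywall = 10; EF_Drywall = 10+8 = 18
ES_Painting = 24; EF_Painting = 24+11 = 35
ES_Flooring = max(EF_HVAC install=31, EF_Insulation=24) = 31; EF_Flooring = 31+7 = 38
ES_Trim work = max(EF_Plumbing rough-in=17, EF_Drywall=18, EF_Painting=35, EF_Flooring=38) = 38; EF_Trim work = 38+6 = 44
Expected project duration μ = 44 weeks. Critical path: Roofing → Electrical rough-in → HVAC install → Flooring → Trim work.

Variances on critical path: σ²_Roofing=0.444, σ²_Electrical rough-in=4.000, σ²_HVAC install=1.000, σ²_Flooring=0.111, σ²_Trim work=5.444.
Largest is σ²_Trim work = 5.444.

Trim work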